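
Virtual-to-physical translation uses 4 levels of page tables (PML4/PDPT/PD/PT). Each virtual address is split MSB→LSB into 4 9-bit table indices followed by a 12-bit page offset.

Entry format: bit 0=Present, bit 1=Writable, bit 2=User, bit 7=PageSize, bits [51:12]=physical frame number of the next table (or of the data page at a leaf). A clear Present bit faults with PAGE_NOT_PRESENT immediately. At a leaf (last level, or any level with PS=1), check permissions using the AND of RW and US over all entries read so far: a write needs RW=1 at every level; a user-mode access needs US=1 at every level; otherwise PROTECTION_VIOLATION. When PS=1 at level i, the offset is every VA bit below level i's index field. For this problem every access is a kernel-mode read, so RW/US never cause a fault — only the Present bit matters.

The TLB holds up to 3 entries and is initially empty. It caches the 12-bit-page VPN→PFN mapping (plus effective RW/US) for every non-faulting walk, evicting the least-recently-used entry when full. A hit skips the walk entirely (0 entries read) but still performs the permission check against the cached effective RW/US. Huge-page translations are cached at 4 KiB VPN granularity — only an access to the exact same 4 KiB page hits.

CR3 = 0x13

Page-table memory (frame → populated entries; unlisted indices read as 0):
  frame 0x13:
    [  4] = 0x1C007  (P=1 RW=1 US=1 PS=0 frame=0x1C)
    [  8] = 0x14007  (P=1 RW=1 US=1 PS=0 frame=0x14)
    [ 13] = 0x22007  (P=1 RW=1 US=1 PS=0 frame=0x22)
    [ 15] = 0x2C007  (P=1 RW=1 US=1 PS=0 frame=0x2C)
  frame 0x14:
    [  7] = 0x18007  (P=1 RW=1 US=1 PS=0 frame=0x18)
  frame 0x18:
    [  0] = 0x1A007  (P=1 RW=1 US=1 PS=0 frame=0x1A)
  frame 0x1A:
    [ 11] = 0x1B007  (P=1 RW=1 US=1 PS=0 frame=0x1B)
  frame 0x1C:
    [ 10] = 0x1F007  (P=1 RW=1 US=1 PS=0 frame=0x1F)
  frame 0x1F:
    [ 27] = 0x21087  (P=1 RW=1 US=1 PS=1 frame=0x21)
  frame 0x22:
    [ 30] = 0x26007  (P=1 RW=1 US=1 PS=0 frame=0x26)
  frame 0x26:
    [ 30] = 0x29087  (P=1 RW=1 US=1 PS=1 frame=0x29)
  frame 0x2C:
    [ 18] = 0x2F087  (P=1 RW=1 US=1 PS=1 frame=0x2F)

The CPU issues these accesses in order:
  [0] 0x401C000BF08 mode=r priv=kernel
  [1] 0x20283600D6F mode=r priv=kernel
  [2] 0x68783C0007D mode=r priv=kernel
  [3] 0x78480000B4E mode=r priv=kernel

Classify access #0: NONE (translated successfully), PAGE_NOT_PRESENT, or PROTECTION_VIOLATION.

Trace:
#0 VA=0x401C000BF08 (r,kernel):
  L0: frame=0x13 idx=8 entry=0x14007 [P=1 RW=1 US=1 PS=0]
  L1: frame=0x14 idx=7 entry=0x18007 [P=1 RW=1 US=1 PS=0]
  L2: frame=0x18 idx=0 entry=0x1A007 [P=1 RW=1 US=1 PS=0]
  L3: frame=0x1A idx=11 entry=0x1B007 [P=1 RW=1 US=1 PS=0]
  ✓ 0x1BF08  — 4 lookups
#1 VA=0x20283600D6F (r,kernel):
  L0: frame=0x13 idx=4 entry=0x1C007 [P=1 RW=1 US=1 PS=0]
  L1: frame=0x1C idx=10 entry=0x1F007 [P=1 RW=1 US=1 PS=0]
  L2: frame=0x1F idx=27 entry=0x21087 [P=1 RW=1 US=1 PS=1]
  ✓ 0x21D6F (huge @L2)  — 3 lookups
#2 VA=0x68783C0007D (r,kernel):
  L0: frame=0x13 idx=13 entry=0x22007 [P=1 RW=1 US=1 PS=0]
  L1: frame=0x22 idx=30 entry=0x26007 [P=1 RW=1 US=1 PS=0]
  L2: frame=0x26 idx=30 entry=0x29087 [P=1 RW=1 US=1 PS=1]
  ✓ 0x2907D (huge @L2)  — 3 lookups
#3 VA=0x78480000B4E (r,kernel):
  L0: frame=0x13 idx=15 entry=0x2C007 [P=1 RW=1 US=1 PS=0]
  L1: frame=0x2C idx=18 entry=0x2F087 [P=1 RW=1 US=1 PS=1]
  ✓ 0x2FB4E (huge @L1)  — 2 lookups

Access #0 fault: NONE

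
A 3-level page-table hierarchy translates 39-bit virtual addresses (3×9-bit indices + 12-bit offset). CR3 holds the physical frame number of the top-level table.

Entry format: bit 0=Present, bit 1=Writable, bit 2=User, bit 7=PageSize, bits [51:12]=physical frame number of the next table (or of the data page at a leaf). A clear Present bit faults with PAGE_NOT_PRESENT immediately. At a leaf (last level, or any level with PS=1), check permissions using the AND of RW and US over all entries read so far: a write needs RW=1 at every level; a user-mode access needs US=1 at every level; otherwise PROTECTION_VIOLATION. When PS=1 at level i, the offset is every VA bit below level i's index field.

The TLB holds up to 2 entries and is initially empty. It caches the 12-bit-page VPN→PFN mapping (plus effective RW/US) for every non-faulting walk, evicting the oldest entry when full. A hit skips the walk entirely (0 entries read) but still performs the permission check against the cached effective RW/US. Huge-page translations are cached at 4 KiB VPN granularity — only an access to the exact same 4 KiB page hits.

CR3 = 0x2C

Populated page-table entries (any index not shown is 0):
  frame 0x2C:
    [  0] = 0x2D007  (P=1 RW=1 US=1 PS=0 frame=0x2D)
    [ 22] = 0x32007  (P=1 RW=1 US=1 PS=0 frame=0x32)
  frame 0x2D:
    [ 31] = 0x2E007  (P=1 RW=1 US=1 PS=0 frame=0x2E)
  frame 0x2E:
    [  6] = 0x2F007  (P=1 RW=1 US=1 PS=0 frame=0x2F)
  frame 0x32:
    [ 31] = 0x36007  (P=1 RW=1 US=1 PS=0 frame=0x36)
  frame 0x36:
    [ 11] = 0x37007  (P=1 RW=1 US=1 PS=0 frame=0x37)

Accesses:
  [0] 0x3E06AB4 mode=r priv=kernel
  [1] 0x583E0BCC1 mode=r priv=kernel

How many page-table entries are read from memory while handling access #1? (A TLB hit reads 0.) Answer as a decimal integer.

Per-access translation:
#0 VA=0x3E06AB4 (r,kernel):
  L0: frame=0x2C idx=0 entry=0x2D007 [P=1 RW=1 US=1 PS=0]
  L1: frame=0x2D idx=31 entry=0x2E007 [P=1 RW=1 US=1 PS=0]
  L2: frame=0x2E idx=6 entry=0x2F007 [P=1 RW=1 US=1 PS=0]
  ✓ 0x2FAB4  — 3 lookups
#1 VA=0x583E0BCC1 (r,kernel):
  L0: frame=0x2C idx=22 entry=0x32007 [P=1 RW=1 US=1 PS=0]
  L1: frame=0x32 idx=31 entry=0x36007 [P=1 RW=1 US=1 PS=0]
  L2: frame=0x36 idx=11 entry=0x37007 [P=1 RW=1 US=1 PS=0]
  ✓ 0x37CC1  — 3 lookups

Entries read for #1: 3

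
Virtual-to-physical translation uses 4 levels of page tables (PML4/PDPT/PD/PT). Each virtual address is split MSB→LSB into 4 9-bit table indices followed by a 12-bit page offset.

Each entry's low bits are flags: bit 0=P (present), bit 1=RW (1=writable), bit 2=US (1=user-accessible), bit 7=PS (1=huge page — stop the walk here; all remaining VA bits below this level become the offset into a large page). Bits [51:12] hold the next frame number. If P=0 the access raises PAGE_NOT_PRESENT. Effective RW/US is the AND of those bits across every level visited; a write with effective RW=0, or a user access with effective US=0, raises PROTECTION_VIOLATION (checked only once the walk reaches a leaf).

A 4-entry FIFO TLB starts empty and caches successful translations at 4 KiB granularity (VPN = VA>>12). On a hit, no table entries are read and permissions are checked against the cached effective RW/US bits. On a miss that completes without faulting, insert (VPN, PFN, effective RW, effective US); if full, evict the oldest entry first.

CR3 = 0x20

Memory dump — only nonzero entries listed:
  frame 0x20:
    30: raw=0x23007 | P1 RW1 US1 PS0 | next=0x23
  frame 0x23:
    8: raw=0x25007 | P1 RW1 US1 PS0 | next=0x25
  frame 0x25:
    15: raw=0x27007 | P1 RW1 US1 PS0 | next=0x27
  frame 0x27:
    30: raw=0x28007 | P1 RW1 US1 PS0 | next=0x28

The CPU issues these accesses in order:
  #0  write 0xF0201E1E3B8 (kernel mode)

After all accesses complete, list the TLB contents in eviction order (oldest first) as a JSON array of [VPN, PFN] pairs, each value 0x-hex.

Walk each access:
#0 VA=0xF0201E1E3B8 (w,kernel):
  L0 @0x20[30] → 0x23007  P=1,RW=1,US=1,PS=0
  L1 @0x23[8] → 0x25007  P=1,RW=1,US=1,PS=0
  L2 @0x25[15] → 0x27007  P=1,RW=1,US=1,PS=0
  L3 @0x27[30] → 0x28007  P=1,RW=1,US=1,PS=0
  ⇒ phys 0x283B8  [4 reads]

TLB: [["0xF0201E1E", "0x28"]]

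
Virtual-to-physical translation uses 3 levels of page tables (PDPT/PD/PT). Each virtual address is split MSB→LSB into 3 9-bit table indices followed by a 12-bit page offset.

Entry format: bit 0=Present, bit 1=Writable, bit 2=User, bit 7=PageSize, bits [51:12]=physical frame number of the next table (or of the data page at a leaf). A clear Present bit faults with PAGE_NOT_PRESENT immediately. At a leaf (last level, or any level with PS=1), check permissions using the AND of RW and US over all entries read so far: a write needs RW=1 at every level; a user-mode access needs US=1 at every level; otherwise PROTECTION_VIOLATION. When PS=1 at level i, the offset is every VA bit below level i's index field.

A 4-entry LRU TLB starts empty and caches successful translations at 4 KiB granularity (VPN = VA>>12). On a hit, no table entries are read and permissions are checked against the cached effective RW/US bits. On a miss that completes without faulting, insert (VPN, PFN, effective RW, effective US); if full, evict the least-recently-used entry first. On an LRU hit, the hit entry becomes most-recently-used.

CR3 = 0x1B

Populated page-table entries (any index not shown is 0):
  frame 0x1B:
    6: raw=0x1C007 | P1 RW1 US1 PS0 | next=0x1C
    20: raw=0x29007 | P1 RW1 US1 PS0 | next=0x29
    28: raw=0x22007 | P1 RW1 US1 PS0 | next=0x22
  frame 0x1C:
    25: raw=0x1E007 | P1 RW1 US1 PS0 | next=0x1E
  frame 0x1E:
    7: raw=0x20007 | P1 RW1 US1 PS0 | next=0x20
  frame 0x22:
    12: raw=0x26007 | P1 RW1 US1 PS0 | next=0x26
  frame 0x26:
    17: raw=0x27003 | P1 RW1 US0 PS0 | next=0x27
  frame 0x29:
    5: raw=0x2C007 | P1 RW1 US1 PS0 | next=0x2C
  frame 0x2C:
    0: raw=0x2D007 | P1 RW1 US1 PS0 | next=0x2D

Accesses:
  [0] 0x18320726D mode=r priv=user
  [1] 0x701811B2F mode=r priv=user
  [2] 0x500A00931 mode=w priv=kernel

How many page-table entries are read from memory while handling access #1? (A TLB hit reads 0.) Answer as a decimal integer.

Trace:
#0 VA=0x18320726D (r,user):
  lvl0: tbl 0x1B, slot 6 ⇒ 0x1C007 (P1/RW1/US1/PS0)
  lvl1: tbl 0x1C, slot 25 ⇒ 0x1E007 (P1/RW1/US1/PS0)
  lvl2: tbl 0x1E, slot 7 ⇒ 0x20007 (P1/RW1/US1/PS0)
  → PA=0x2026D  (3 entries read)
#1 VA=0x701811B2F (r,user):
  lvl0: tbl 0x1B, slot 28 ⇒ 0x22007 (P1/RW1/US1/PS0)
  lvl1: tbl 0x22, slot 12 ⇒ 0x26007 (P1/RW1/US1/PS0)
  lvl2: tbl 0x26, slot 17 ⇒ 0x27003 (P1/RW1/US0/PS0)
  ⇒ fault: PROTECTION_VIOLATION  — 3 lookups
#2 VA=0x500A00931 (w,kernel):
  lvl0: tbl 0x1B, slot 20 ⇒ 0x29007 (P1/RW1/US1/PS0)
  lvl1: tbl 0x29, slot 5 ⇒ 0x2C007 (P1/RW1/US1/PS0)
  lvl2: tbl 0x2C, slot 0 ⇒ 0x2D007 (P1/RW1/US1/PS0)
  → PA=0x2D931  (3 entries read)

Entries read for #1: 3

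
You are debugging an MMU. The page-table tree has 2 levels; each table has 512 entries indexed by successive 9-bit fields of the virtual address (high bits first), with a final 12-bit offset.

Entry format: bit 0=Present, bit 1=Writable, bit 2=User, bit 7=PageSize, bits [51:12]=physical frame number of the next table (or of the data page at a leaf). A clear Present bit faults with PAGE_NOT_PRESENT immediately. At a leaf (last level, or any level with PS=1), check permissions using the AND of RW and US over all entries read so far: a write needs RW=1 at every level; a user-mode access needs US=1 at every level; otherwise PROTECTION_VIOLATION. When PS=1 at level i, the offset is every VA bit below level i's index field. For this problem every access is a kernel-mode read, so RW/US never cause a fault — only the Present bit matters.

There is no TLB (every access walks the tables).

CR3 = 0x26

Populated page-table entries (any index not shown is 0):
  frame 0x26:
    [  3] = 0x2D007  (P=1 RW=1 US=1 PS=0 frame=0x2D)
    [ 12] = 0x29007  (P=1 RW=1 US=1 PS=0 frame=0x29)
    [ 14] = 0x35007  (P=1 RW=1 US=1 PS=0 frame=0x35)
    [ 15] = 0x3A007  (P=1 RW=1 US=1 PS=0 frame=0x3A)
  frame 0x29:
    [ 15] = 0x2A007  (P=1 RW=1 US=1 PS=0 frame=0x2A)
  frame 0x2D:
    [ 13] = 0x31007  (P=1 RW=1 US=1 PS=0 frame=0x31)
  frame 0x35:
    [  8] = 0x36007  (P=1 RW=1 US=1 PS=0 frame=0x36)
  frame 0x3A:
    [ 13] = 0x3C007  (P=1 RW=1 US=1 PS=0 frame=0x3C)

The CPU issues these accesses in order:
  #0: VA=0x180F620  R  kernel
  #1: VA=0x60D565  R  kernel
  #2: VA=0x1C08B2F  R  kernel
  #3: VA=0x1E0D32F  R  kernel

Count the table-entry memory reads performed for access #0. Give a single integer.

Per-access translation:
#0 VA=0x180F620 (r,kernel):
  L0 @0x26[12] → 0x29007  P=1,RW=1,US=1,PS=0
  L1 @0x29[15] → 0x2A007  P=1,RW=1,US=1,PS=0
  ⇒ phys 0x2A620  [2 reads]
#1 VA=0x60D565 (r,kernel):
  L0 @0x26[3] → 0x2D007  P=1,RW=1,US=1,PS=0
  L1 @0x2D[13] → 0x31007  P=1,RW=1,US=1,PS=0
  ⇒ phys 0x31565  [2 reads]
#2 VA=0x1C08B2F (r,kernel):
  L0 @0x26[14] → 0x35007  P=1,RW=1,US=1,PS=0
  L1 @0x35[8] → 0x36007  P=1,RW=1,US=1,PS=0
  ⇒ phys 0x36B2F  [2 reads]
#3 VA=0x1E0D32F (r,kernel):
  L0 @0x26[15] → 0x3A007  P=1,RW=1,US=1,PS=0
  L1 @0x3A[13] → 0x3C007  P=1,RW=1,US=1,PS=0
  ⇒ phys 0x3C32F  [2 reads]

Entries read for #0: 2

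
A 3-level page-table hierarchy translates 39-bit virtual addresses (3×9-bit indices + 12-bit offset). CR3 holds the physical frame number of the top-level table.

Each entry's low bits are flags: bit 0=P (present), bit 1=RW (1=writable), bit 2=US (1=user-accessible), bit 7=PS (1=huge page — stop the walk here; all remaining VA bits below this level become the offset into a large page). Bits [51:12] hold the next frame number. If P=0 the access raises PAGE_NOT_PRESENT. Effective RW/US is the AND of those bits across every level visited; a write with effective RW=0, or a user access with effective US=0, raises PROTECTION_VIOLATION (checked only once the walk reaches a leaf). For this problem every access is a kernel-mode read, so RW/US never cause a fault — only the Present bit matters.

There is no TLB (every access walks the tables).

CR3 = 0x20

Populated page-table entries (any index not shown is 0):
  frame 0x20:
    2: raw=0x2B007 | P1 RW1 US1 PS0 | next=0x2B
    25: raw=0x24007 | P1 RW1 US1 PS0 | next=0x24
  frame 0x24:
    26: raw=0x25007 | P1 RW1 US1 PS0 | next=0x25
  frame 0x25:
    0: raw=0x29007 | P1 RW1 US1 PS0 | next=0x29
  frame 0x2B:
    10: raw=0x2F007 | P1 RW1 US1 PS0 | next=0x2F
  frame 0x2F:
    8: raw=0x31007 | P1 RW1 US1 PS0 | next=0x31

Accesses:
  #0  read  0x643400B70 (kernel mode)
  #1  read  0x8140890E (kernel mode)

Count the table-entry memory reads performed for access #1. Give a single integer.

Per-access translation:
#0 VA=0x643400B70 (r,kernel):
  [0] read 0x20 idx=25: raw=0x24007 flags P=1 W=1 U=1 S=0
  [1] read 0x24 idx=26: raw=0x25007 flags P=1 W=1 U=1 S=0
  [2] read 0x25 idx=0: raw=0x29007 flags P=1 W=1 U=1 S=0
  → PA=0x29B70  (3 entries read)
#1 VA=0x8140890E (r,kernel):
  [0] read 0x20 idx=2: raw=0x2B007 flags P=1 W=1 U=1 S=0
  [1] read 0x2B idx=10: raw=0x2F007 flags P=1 W=1 U=1 S=0
  [2] read 0x2F idx=8: raw=0x31007 flags P=1 W=1 U=1 S=0
  → PA=0x3190E  (3 entries read)

Entries read for #1: 3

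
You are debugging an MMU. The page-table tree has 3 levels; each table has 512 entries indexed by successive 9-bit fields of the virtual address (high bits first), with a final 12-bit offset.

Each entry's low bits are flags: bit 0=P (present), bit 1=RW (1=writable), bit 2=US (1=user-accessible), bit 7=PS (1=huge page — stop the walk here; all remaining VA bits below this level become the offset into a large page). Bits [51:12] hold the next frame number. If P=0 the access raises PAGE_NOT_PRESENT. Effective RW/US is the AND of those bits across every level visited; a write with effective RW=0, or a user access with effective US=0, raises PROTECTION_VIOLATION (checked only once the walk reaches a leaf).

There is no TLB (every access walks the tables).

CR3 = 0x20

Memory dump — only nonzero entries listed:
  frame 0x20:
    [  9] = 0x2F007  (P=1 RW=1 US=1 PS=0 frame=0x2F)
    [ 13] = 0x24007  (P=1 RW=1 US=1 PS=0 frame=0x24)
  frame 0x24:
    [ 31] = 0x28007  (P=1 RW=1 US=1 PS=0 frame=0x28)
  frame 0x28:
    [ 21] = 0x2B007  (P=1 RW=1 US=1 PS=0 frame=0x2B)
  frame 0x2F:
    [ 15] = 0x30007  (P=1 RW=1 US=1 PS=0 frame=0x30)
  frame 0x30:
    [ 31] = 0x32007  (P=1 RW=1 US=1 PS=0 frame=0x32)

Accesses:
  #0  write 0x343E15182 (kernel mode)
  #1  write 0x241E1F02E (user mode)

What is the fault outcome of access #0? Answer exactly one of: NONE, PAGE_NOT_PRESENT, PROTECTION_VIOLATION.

Trace:
#0 VA=0x343E15182 (w,kernel):
  L0: frame=0x20 idx=13 entry=0x24007 [P=1 RW=1 US=1 PS=0]
  L1: frame=0x24 idx=31 entry=0x28007 [P=1 RW=1 US=1 PS=0]
  L2: frame=0x28 idx=21 entry=0x2B007 [P=1 RW=1 US=1 PS=0]
  ⇒ phys 0x2B182  [3 reads]
#1 VA=0x241E1F02E (w,user):
  L0: frame=0x20 idx=9 entry=0x2F007 [P=1 RW=1 US=1 PS=0]
  L1: frame=0x2F idx=15 entry=0x30007 [P=1 RW=1 US=1 PS=0]
  L2: frame=0x30 idx=31 entry=0x32007 [P=1 RW=1 US=1 PS=0]
  ⇒ phys 0x3202E  [3 reads]

Access #0 fault: NONE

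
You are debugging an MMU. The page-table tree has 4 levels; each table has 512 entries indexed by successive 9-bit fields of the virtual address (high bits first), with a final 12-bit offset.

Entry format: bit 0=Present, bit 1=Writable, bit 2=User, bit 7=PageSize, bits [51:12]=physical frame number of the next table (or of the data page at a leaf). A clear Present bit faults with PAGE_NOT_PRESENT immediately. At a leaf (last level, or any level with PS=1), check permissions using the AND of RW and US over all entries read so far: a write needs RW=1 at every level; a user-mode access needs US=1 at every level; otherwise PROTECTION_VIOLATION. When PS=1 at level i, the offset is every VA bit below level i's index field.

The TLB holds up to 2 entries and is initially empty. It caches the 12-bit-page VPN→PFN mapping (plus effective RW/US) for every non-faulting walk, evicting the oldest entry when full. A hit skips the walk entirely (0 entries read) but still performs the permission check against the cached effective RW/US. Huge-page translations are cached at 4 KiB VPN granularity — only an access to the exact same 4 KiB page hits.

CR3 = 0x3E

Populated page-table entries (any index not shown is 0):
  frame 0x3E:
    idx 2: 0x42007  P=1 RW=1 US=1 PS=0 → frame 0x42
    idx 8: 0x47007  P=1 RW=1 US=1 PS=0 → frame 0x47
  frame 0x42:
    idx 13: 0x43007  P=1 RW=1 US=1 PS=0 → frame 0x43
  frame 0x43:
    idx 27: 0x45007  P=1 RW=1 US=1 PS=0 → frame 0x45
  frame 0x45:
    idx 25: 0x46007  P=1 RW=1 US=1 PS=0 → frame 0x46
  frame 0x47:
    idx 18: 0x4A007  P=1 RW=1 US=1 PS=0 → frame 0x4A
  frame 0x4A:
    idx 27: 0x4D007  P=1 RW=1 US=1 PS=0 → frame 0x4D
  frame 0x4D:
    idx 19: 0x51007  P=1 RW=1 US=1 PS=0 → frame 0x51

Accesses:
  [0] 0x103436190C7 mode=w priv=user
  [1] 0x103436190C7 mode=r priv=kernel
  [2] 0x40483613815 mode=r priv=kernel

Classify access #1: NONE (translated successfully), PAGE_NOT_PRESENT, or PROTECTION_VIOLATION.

Walk each access:
#0 VA=0x103436190C7 (w,user):
  L0: frame=0x3E idx=2 entry=0x42007 [P=1 RW=1 US=1 PS=0]
  L1: frame=0x42 idx=13 entry=0x43007 [P=1 RW=1 US=1 PS=0]
  L2: frame=0x43 idx=27 entry=0x45007 [P=1 RW=1 US=1 PS=0]
  L3: frame=0x45 idx=25 entry=0x46007 [P=1 RW=1 US=1 PS=0]
  ⇒ phys 0x460C7  [4 reads]
#1 VA=0x103436190C7 (r,kernel):
  TLB hit vpn=0x10343619 → PA=0x460C7
#2 VA=0x40483613815 (r,kernel):
  L0: frame=0x3E idx=8 entry=0x47007 [P=1 RW=1 US=1 PS=0]
  L1: frame=0x47 idx=18 entry=0x4A007 [P=1 RW=1 US=1 PS=0]
  L2: frame=0x4A idx=27 entry=0x4D007 [P=1 RW=1 US=1 PS=0]
  L3: frame=0x4D idx=19 entry=0x51007 [P=1 RW=1 US=1 PS=0]
  ⇒ phys 0x51815  [4 reads]

Access #1 fault: NONE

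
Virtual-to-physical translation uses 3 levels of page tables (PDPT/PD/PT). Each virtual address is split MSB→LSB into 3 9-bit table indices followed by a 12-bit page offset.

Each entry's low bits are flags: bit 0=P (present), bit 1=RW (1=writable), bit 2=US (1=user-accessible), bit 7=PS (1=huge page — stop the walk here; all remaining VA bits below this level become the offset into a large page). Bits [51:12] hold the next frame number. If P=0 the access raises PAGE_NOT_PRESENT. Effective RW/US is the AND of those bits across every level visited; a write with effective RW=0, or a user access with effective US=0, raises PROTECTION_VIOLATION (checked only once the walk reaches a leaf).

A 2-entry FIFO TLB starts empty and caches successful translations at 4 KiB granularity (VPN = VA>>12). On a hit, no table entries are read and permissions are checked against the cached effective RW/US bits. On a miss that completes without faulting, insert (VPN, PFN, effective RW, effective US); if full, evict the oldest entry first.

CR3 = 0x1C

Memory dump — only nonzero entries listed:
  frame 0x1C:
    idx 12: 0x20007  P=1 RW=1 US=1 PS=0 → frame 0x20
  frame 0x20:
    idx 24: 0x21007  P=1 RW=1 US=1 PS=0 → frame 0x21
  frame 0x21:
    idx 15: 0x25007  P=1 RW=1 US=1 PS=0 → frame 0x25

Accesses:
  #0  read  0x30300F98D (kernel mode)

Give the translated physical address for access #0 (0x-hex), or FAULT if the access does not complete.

Per-access translation:
#0 VA=0x30300F98D (r,kernel):
  L0 @0x1C[12] → 0x20007  P=1,RW=1,US=1,PS=0
  L1 @0x20[24] → 0x21007  P=1,RW=1,US=1,PS=0
  L2 @0x21[15] → 0x25007  P=1,RW=1,US=1,PS=0
  ⇒ phys 0x2598D  [3 reads]

Access #0 PA: 0x2598D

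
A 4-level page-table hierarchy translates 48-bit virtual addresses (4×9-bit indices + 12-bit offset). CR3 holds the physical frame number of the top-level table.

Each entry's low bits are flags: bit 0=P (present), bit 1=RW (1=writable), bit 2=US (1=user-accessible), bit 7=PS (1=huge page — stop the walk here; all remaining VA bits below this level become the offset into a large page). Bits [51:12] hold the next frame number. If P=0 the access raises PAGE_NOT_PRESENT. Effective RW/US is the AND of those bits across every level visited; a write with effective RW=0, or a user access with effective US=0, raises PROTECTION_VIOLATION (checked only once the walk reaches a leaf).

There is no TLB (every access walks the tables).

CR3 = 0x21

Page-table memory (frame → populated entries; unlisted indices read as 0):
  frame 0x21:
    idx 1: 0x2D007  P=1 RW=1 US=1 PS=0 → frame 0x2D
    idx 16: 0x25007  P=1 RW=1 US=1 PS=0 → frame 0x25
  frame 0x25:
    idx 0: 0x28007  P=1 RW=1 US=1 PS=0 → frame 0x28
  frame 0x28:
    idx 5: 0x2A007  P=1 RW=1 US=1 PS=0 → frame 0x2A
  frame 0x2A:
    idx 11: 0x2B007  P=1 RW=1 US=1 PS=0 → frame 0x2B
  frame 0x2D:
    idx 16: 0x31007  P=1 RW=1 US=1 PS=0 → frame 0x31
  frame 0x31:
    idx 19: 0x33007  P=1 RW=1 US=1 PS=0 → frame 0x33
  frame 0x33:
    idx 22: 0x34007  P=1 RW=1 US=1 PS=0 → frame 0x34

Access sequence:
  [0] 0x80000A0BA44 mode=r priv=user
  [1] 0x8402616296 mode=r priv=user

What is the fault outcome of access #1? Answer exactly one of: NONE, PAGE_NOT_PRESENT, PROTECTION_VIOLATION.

Trace:
#0 VA=0x80000A0BA44 (r,user):
  L0 @0x21[16] → 0x25007  P=1,RW=1,US=1,PS=0
  L1 @0x25[0] → 0x28007  P=1,RW=1,US=1,PS=0
  L2 @0x28[5] → 0x2A007  P=1,RW=1,US=1,PS=0
  L3 @0x2A[11] → 0x2B007  P=1,RW=1,US=1,PS=0
  ⇒ phys 0x2BA44  [4 reads]
#1 VA=0x8402616296 (r,user):
  L0 @0x21[1] → 0x2D007  P=1,RW=1,US=1,PS=0
  L1 @0x2D[16] → 0x31007  P=1,RW=1,US=1,PS=0
  L2 @0x31[19] → 0x33007  P=1,RW=1,US=1,PS=0
  L3 @0x33[22] → 0x34007  P=1,RW=1,US=1,PS=0
  ⇒ phys 0x34296  [4 reads]

Access #1 fault: NONE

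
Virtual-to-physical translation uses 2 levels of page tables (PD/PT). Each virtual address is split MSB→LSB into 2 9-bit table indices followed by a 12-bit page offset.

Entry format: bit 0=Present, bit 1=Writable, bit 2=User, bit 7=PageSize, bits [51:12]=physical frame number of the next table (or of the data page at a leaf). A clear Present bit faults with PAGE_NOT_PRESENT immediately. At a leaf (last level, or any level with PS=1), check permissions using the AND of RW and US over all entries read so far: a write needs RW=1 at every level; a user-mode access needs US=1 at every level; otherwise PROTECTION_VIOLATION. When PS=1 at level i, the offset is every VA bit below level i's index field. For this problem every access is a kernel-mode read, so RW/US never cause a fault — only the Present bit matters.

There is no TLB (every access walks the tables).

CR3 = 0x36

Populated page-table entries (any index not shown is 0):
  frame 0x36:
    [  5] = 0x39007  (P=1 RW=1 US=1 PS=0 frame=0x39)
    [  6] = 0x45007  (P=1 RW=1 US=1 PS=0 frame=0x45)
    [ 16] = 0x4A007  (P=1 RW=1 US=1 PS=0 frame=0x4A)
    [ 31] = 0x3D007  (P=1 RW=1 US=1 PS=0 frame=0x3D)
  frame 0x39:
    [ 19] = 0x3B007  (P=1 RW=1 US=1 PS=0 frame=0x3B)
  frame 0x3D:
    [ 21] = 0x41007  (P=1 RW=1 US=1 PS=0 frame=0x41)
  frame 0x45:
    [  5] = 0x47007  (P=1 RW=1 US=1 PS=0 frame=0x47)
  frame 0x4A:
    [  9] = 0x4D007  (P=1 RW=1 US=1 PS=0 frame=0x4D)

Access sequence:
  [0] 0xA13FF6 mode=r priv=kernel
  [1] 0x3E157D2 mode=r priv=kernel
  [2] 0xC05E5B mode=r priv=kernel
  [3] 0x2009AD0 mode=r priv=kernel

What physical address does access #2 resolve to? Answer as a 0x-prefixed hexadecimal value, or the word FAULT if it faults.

Per-access translation:
#0 VA=0xA13FF6 (r,kernel):
  lvl0: tbl 0x36, slot 5 ⇒ 0x39007 (P1/RW1/US1/PS0)
  lvl1: tbl 0x39, slot 19 ⇒ 0x3B007 (P1/RW1/US1/PS0)
  ✓ 0x3BFF6  — 2 lookups
#1 VA=0x3E157D2 (r,kernel):
  lvl0: tbl 0x36, slot 31 ⇒ 0x3D007 (P1/RW1/US1/PS0)
  lvl1: tbl 0x3D, slot 21 ⇒ 0x41007 (P1/RW1/US1/PS0)
  ✓ 0x417D2  — 2 lookups
#2 VA=0xC05E5B (r,kernel):
  lvl0: tbl 0x36, slot 6 ⇒ 0x45007 (P1/RW1/US1/PS0)
  lvl1: tbl 0x45, slot 5 ⇒ 0x47007 (P1/RW1/US1/PS0)
  ✓ 0x47E5B  — 2 lookups
#3 VA=0x2009AD0 (r,kernel):
  lvl0: tbl 0x36, slot 16 ⇒ 0x4A007 (P1/RW1/US1/PS0)
  lvl1: tbl 0x4A, slot 9 ⇒ 0x4D007 (P1/RW1/US1/PS0)
  ✓ 0x4DAD0  — 2 lookups

Access #2 PA: 0x47E5B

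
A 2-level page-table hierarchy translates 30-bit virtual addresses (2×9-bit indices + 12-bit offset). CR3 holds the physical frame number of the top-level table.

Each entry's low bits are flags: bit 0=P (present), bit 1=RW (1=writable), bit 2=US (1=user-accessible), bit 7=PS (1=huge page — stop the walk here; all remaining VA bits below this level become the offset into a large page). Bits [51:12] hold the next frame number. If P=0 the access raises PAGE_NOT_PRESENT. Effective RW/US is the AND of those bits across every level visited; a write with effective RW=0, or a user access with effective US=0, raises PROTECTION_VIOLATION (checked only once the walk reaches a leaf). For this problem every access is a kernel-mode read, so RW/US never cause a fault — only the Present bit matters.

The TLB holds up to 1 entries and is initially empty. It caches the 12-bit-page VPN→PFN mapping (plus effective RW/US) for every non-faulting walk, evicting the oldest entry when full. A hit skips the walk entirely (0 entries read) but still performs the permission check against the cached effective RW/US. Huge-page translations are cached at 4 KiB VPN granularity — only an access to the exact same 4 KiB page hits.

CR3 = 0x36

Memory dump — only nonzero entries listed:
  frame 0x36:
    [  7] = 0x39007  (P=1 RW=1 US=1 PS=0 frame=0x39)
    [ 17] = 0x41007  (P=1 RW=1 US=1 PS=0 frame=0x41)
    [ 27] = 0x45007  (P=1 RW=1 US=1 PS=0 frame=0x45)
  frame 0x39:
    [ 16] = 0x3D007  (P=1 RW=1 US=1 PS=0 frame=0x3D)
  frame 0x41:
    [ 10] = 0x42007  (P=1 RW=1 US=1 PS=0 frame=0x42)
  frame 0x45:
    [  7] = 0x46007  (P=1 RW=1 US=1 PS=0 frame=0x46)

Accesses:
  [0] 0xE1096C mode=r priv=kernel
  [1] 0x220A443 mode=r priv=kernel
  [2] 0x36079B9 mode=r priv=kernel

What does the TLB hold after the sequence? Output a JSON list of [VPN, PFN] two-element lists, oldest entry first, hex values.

Walk each access:
#0 VA=0xE1096C (r,kernel):
  L0 @0x36[7] → 0x39007  P=1,RW=1,US=1,PS=0
  L1 @0x39[16] → 0x3D007  P=1,RW=1,US=1,PS=0
  ✓ 0x3D96C  — 2 lookups
#1 VA=0x220A443 (r,kernel):
  L0 @0x36[17] → 0x41007  P=1,RW=1,US=1,PS=0
  L1 @0x41[10] → 0x42007  P=1,RW=1,US=1,PS=0
  ✓ 0x42443  — 2 lookups
#2 VA=0x36079B9 (r,kernel):
  L0 @0x36[27] → 0x45007  P=1,RW=1,US=1,PS=0
  L1 @0x45[7] → 0x46007  P=1,RW=1,US=1,PS=0
  ✓ 0x469B9  — 2 lookups

TLB: [["0x3607", "0x46"]]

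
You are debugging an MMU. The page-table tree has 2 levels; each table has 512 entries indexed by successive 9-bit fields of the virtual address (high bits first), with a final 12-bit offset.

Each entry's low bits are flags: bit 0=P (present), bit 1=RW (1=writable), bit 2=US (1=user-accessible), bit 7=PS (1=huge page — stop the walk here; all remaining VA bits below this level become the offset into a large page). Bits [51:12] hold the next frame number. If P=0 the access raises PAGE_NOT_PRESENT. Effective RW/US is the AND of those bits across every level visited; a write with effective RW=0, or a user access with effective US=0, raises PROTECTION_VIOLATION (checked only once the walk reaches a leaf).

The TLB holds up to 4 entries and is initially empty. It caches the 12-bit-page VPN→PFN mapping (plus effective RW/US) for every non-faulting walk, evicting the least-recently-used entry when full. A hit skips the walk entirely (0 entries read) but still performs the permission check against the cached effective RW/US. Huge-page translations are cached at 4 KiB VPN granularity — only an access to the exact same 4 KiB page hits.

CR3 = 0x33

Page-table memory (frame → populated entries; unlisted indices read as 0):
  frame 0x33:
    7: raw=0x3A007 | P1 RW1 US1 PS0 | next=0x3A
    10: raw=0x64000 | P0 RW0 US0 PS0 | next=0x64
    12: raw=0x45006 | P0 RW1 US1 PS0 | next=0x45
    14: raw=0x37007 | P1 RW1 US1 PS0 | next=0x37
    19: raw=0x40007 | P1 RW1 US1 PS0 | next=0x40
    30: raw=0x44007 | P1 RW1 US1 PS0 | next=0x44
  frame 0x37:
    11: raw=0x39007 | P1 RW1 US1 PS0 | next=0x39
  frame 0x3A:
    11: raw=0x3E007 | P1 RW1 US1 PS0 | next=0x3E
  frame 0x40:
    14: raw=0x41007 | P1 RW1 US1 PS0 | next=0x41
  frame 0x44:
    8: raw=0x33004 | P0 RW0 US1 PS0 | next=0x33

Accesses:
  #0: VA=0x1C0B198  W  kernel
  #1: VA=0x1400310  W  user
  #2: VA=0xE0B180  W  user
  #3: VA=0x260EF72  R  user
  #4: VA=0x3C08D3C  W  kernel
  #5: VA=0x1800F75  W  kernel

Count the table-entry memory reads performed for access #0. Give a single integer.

Trace:
#0 VA=0x1C0B198 (w,kernel):
  [0] read 0x33 idx=14: raw=0x37007 flags P=1 W=1 U=1 S=0
  [1] read 0x37 idx=11: raw=0x39007 flags P=1 W=1 U=1 S=0
  ✓ 0x39198  — 2 lookups
#1 VA=0x1400310 (w,user):
  [0] read 0x33 idx=10: raw=0x64000 flags P=0 W=0 U=0 S=0
  ✗ PAGE_NOT_PRESENT  [1 reads]
#2 VA=0xE0B180 (w,user):
  [0] read 0x33 idx=7: raw=0x3A007 flags P=1 W=1 U=1 S=0
  [1] read 0x3A idx=11: raw=0x3E007 flags P=1 W=1 U=1 S=0
  ✓ 0x3E180  — 2 lookups
#3 VA=0x260EF72 (r,user):
  [0] read 0x33 idx=19: raw=0x40007 flags P=1 W=1 U=1 S=0
  [1] read 0x40 idx=14: raw=0x41007 flags P=1 W=1 U=1 S=0
  ✓ 0x41F72  — 2 lookups
#4 VA=0x3C08D3C (w,kernel):
  [0] read 0x33 idx=30: raw=0x44007 flags P=1 W=1 U=1 S=0
  [1] read 0x44 idx=8: raw=0x33004 flags P=0 W=0 U=1 S=0
  ✗ PAGE_NOT_PRESENT  [2 reads]
#5 VA=0x1800F75 (w,kernel):
  [0] read 0x33 idx=12: raw=0x45006 flags P=0 W=1 U=1 S=0
  ✗ PAGE_NOT_PRESENT  [1 reads]

Entries read for #0: 2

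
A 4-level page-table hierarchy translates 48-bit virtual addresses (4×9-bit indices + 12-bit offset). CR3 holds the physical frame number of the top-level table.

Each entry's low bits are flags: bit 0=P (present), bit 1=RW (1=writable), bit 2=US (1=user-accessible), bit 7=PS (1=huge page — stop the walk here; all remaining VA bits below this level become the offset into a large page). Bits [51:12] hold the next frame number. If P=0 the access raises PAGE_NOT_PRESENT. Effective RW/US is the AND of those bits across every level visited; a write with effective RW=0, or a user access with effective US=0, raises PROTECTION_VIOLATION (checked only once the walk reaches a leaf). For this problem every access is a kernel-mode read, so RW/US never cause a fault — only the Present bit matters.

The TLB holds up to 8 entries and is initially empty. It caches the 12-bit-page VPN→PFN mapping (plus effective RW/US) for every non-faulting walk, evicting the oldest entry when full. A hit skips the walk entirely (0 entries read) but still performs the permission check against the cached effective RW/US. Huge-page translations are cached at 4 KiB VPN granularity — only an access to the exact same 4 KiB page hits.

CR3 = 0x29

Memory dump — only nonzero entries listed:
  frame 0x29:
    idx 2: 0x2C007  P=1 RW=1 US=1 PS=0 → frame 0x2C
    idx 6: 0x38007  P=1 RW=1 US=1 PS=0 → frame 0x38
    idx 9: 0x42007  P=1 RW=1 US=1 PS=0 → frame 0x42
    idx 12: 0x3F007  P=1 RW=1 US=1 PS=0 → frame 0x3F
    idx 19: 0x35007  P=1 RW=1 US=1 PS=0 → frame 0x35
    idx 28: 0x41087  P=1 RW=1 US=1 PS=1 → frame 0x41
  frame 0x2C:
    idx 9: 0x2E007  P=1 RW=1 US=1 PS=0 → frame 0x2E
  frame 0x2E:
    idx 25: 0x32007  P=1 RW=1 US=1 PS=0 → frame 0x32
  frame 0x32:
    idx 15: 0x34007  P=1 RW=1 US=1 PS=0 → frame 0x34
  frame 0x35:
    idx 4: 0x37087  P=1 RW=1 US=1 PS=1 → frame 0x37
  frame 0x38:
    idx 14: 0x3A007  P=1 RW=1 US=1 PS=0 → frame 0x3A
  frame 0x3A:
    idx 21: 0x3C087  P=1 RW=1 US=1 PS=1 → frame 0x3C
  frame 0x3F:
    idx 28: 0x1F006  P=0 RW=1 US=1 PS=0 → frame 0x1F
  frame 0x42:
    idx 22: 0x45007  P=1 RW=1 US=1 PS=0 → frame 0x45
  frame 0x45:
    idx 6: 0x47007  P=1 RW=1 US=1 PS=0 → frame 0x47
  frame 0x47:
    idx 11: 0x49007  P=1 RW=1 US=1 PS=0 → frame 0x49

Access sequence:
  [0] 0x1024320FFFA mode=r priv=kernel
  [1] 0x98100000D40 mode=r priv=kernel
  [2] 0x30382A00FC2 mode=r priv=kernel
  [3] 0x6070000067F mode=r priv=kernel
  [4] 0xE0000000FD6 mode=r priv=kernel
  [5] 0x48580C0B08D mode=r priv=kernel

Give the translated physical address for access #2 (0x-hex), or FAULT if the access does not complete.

Walk each access:
#0 VA=0x1024320FFFA (r,kernel):
  L0: frame=0x29 idx=2 entry=0x2C007 [P=1 RW=1 US=1 PS=0]
  L1: frame=0x2C idx=9 entry=0x2E007 [P=1 RW=1 US=1 PS=0]
  L2: frame=0x2E idx=25 entry=0x32007 [P=1 RW=1 US=1 PS=0]
  L3: frame=0x32 idx=15 entry=0x34007 [P=1 RW=1 US=1 PS=0]
  ✓ 0x34FFA  — 4 lookups
#1 VA=0x98100000D40 (r,kernel):
  L0: frame=0x29 idx=19 entry=0x35007 [P=1 RW=1 US=1 PS=0]
  L1: frame=0x35 idx=4 entry=0x37087 [P=1 RW=1 US=1 PS=1]
  ✓ 0x37D40 (huge @L1)  — 2 lookups
#2 VA=0x30382A00FC2 (r,kernel):
  L0: frame=0x29 idx=6 entry=0x38007 [P=1 RW=1 US=1 PS=0]
  L1: frame=0x38 idx=14 entry=0x3A007 [P=1 RW=1 US=1 PS=0]
  L2: frame=0x3A idx=21 entry=0x3C087 [P=1 RW=1 US=1 PS=1]
  ✓ 0x3CFC2 (huge @L2)  — 3 lookups
#3 VA=0x6070000067F (r,kernel):
  L0: frame=0x29 idx=12 entry=0x3F007 [P=1 RW=1 US=1 PS=0]
  L1: frame=0x3F idx=28 entry=0x1F006 [P=0 RW=1 US=1 PS=0]
  → PAGE_NOT_PRESENT  (2 entries read)
#4 VA=0xE0000000FD6 (r,kernel):
  L0: frame=0x29 idx=28 entry=0x41087 [P=1 RW=1 US=1 PS=1]
  ✓ 0x41FD6 (huge @L0)  — 1 lookups
#5 VA=0x48580C0B08D (r,kernel):
  L0: frame=0x29 idx=9 entry=0x42007 [P=1 RW=1 US=1 PS=0]
  L1: frame=0x42 idx=22 entry=0x45007 [P=1 RW=1 US=1 PS=0]
  L2: frame=0x45 idx=6 entry=0x47007 [P=1 RW=1 US=1 PS=0]
  L3: frame=0x47 idx=11 entry=0x49007 [P=1 RW=1 US=1 PS=0]
  ✓ 0x4908D  — 4 lookups

Access #2 PA: 0x3CFC2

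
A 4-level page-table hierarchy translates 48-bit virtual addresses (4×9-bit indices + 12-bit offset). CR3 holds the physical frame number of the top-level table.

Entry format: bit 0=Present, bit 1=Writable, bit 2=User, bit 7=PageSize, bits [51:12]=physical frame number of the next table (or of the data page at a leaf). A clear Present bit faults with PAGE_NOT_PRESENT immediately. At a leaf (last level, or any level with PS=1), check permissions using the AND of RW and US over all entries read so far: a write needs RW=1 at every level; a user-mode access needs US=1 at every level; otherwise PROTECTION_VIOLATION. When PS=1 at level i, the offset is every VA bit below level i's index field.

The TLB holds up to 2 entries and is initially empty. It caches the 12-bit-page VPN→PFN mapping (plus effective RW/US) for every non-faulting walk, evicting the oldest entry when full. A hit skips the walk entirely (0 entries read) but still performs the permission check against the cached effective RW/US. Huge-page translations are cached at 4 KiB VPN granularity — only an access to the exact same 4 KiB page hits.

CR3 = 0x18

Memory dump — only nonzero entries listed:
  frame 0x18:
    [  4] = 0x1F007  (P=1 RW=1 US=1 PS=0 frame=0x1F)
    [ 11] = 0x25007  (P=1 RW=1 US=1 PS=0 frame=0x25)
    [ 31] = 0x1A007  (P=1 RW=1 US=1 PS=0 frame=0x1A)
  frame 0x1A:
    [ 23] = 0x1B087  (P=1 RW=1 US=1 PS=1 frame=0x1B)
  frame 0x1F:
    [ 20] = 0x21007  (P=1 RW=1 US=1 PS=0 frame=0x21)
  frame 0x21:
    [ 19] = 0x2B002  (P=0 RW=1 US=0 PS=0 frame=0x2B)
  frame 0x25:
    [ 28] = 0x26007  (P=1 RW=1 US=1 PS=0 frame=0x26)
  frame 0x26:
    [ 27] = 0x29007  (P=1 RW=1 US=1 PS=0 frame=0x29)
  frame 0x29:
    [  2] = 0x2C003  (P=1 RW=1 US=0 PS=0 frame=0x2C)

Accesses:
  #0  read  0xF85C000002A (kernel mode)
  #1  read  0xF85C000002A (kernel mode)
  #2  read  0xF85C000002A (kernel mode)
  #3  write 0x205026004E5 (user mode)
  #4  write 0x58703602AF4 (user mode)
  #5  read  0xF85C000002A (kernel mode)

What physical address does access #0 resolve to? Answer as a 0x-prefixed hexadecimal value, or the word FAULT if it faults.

Walk each access:
#0 VA=0xF85C000002A (r,kernel):
  L0 @0x18[31] → 0x1A007  P=1,RW=1,US=1,PS=0
  L1 @0x1A[23] → 0x1B087  P=1,RW=1,US=1,PS=1
  ✓ 0x1B02A (huge @L1)  — 2 lookups
#1 VA=0xF85C000002A (r,kernel):
  TLB hit vpn=0xF85C0000 → PA=0x1B02A
#2 VA=0xF85C000002A (r,kernel):
  TLB hit vpn=0xF85C0000 → PA=0x1B02A
#3 VA=0x205026004E5 (w,user):
  L0 @0x18[4] → 0x1F007  P=1,RW=1,US=1,PS=0
  L1 @0x1F[20] → 0x21007  P=1,RW=1,US=1,PS=0
  L2 @0x21[19] → 0x2B002  P=0,RW=1,US=0,PS=0
  → PAGE_NOT_PRESENT  (3 entries read)
#4 VA=0x58703602AF4 (w,user):
  L0 @0x18[11] → 0x25007  P=1,RW=1,US=1,PS=0
  L1 @0x25[28] → 0x26007  P=1,RW=1,US=1,PS=0
  L2 @0x26[27] → 0x29007  P=1,RW=1,US=1,PS=0
  L3 @0x29[2] → 0x2C003  P=1,RW=1,US=0,PS=0
  → PROTECTION_VIOLATION  (4 entries read)
#5 VA=0xF85C000002A (r,kernel):
  TLB hit vpn=0xF85C0000 → PA=0x1B02A

Access #0 PA: 0x1B02A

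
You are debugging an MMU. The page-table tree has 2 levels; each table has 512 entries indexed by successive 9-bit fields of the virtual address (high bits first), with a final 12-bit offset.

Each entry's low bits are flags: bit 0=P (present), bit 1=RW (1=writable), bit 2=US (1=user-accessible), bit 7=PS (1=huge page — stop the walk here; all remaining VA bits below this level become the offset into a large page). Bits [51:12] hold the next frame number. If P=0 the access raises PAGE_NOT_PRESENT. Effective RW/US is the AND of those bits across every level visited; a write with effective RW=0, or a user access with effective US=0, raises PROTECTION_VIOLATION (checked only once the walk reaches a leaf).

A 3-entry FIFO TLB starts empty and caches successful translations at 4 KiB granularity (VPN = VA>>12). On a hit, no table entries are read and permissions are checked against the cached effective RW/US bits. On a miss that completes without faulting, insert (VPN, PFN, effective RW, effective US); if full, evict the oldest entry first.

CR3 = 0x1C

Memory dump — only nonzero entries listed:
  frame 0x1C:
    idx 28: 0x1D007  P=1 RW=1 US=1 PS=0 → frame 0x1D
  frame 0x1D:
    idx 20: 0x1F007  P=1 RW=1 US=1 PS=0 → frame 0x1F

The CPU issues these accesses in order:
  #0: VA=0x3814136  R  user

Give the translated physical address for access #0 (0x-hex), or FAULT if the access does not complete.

Walk each access:
#0 VA=0x3814136 (r,user):
  L0 @0x1C[28] → 0x1D007  P=1,RW=1,US=1,PS=0
  L1 @0x1D[20] → 0x1F007  P=1,RW=1,US=1,PS=0
  → PA=0x1F136  (2 entries read)

Access #0 PA: 0x1F136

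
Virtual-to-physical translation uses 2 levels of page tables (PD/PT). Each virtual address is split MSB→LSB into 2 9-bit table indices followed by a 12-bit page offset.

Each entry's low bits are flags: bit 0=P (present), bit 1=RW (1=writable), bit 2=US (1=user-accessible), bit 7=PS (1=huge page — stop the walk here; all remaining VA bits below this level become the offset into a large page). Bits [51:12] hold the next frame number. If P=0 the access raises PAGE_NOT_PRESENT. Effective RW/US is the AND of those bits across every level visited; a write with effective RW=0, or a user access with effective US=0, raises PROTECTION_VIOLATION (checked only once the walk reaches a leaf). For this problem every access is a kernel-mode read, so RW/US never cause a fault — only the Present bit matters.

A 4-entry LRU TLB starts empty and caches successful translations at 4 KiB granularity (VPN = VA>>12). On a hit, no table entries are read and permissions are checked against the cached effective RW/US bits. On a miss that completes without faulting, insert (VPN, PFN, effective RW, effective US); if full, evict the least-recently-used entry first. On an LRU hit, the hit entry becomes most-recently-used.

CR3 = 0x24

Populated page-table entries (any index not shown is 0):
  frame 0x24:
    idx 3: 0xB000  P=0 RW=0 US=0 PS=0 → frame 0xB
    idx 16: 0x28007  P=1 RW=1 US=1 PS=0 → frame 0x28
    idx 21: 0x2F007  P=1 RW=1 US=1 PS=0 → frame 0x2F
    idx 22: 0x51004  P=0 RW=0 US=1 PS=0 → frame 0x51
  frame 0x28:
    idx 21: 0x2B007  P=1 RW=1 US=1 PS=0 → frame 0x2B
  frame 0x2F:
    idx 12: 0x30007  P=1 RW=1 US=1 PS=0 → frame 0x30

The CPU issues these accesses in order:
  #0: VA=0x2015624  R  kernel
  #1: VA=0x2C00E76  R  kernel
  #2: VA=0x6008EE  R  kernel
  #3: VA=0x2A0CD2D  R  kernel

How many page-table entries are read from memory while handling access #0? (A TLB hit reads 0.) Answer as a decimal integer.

Walk each access:
#0 VA=0x2015624 (r,kernel):
  L0 @0x24[16] → 0x28007  P=1,RW=1,US=1,PS=0
  L1 @0x28[21] → 0x2B007  P=1,RW=1,US=1,PS=0
  ⇒ phys 0x2B624  [2 reads]
#1 VA=0x2C00E76 (r,kernel):
  L0 @0x24[22] → 0x51004  P=0,RW=0,US=1,PS=0
  ⇒ fault: PAGE_NOT_PRESENT  — 1 lookups
#2 VA=0x6008EE (r,kernel):
  L0 @0x24[3] → 0xB000  P=0,RW=0,US=0,PS=0
  ⇒ fault: PAGE_NOT_PRESENT  — 1 lookups
#3 VA=0x2A0CD2D (r,kernel):
  L0 @0x24[21] → 0x2F007  P=1,RW=1,US=1,PS=0
  L1 @0x2F[12] → 0x30007  P=1,RW=1,US=1,PS=0
  ⇒ phys 0x30D2D  [2 reads]

Entries read for #0: 2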